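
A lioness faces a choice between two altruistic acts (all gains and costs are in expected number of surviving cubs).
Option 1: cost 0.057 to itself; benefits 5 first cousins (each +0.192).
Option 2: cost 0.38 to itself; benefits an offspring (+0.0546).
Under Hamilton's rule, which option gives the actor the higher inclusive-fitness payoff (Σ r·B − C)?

Option 1

Option 1: r to a first cousin = 0.125.
Option 1: Σ r·B − C = (5·0.125·0.192) − 0.057 = 0.063.
Option 2: r to an offspring = 0.5.
Option 2: Σ r·B − C = (1·0.5·0.0546) − 0.38 = -0.3527.
Option 1 has the higher net inclusive-fitness payoff.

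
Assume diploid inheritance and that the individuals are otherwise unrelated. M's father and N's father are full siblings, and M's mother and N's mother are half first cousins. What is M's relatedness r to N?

Independent pedigree routes through distinct common ancestors add.
M and N are related in two ways: first cousins through their fathers (r = 1/8) and half second cousins through their mothers (r = 1/64).
r = 1/8 + 1/64 = 0.140625.

0.140625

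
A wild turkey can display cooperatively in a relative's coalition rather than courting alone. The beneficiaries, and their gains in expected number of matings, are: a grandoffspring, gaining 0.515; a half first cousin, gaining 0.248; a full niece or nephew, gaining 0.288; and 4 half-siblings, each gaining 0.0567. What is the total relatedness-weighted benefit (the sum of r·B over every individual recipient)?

r to a grandoffspring = 0.25 (two parent–offspring links: r = (1/2)^2 = 1/4).
r to a half first cousin = 0.0625 (half first cousins share one grandparent — one path of length 4: r = (1/2)^4 = 1/16).
r to a full niece or nephew = 1/4 (full aunt/uncle↔niece/nephew: two paths of length 3 through the shared grandparent pair: r = 2·(1/2)^3 = 1/4).
r to a half-sibling = 1/4 (half-sibs share one parent — one path of length 2: r = (1/2)^2 = 1/4).
Summing one r·B term per recipient: 1·0.25·0.515 + 1·0.0625·0.248 + 1·0.25·0.288 + 4·0.25·0.0567 = 0.27295.

0.27295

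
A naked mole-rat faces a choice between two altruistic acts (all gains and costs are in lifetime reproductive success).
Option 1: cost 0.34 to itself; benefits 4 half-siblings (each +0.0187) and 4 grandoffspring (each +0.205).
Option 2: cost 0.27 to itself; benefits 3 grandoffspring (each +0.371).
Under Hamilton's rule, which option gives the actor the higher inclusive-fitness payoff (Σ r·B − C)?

Option 2

Option 1: r to a half-sibling = 0.25.
Option 1: r to a grandoffspring = 0.25.
Option 1: Σ r·B − C = (4·0.25·0.0187 + 4·0.25·0.205) − 0.34 = -0.1163.
Option 2: r to a grandoffspring = 0.25.
Option 2: Σ r·B − C = (3·0.25·0.371) − 0.27 = 0.00825.
Option 2 has the higher net inclusive-fitness payoff.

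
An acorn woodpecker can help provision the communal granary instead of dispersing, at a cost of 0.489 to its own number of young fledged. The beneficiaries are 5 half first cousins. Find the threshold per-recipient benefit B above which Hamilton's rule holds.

r to a half first cousin = 0.0625 (half first cousins share one grandparent — one path of length 4: r = (1/2)^4 = 1/16).
Hamilton's rule with n recipients of equal r: n·r·B > C, so B > C/(n·r) = 0.489/(5·0.0625) = 1.5648.

1.5648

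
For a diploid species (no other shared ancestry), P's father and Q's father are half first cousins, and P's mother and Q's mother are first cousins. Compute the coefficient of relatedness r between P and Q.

Wright's path rule: contributions from independent ancestry routes add.
P and Q are related in two ways: half second cousins through their fathers (r = 1/64) and second cousins through their mothers (r = 1/32).
r = 1/64 + 1/32 = 3/64 = 0.046875.

0.046875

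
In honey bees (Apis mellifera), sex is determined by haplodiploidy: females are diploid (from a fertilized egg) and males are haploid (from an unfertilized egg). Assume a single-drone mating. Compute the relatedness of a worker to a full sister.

0.75

Haplodiploid full sisters inherit their father's entire haploid genome identically (contributing 1/2) and on average half of their mother's contribution (1/2 · 1/2 = 1/4); r = 1/2 + 1/4 = 3/4.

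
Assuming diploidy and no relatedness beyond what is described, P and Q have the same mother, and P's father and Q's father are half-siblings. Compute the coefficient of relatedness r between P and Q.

Relatedness sums over independent paths through distinct common ancestors.
P and Q are related in two ways: half-sibs through their shared mother (r = 1/4) and half first cousins through their fathers (r = 1/16).
r = 1/4 + 1/16 = 5/16 = 0.3125.

0.3125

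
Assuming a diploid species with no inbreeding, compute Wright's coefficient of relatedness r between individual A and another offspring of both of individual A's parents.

0.5

Each parent–offspring link contributes a factor of 1/2, and independent paths through distinct common ancestors add.
Full sibs share both parents — two paths of length 2: r = 2·(1/2)^2 = 1/2.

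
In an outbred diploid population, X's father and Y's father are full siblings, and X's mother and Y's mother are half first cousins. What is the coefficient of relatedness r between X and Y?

Independent pedigree routes through distinct common ancestors add.
X and Y are related in two ways: first cousins through their fathers (r = 1/8) and half second cousins through their mothers (r = 1/64).
r = 1/8 + 1/64 = 0.140625.

0.140625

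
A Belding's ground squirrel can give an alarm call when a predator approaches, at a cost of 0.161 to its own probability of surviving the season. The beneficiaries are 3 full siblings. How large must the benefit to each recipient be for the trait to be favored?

r to a full sibling = 1/2 (full sibs share both parents — two paths of length 2: r = 2·(1/2)^2 = 1/2).
Hamilton's rule with n recipients of equal r: n·r·B > C, so B > C/(n·r) = 0.161/(3·0.5) = 0.1073.

0.1073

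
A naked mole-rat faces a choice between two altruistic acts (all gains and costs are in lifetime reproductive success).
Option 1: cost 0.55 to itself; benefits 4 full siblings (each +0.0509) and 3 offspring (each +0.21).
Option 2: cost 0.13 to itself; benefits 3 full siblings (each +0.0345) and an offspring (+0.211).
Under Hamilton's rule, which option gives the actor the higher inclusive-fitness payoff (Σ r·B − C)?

Option 2

Option 1: r to a full sibling = 0.5.
Option 1: r to an offspring = 0.5.
Option 1: Σ r·B − C = (4·0.5·0.0509 + 3·0.5·0.21) − 0.55 = -0.1332.
Option 2: r to a full sibling = 0.5.
Option 2: r to an offspring = 0.5.
Option 2: Σ r·B − C = (3·0.5·0.0345 + 1·0.5·0.211) − 0.13 = 0.02725.
Option 2 has the higher net inclusive-fitness payoff.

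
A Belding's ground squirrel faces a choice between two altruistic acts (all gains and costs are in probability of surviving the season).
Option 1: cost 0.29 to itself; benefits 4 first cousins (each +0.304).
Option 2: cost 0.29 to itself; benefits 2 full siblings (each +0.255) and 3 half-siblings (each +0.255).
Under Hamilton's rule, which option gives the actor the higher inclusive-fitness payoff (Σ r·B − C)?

Option 2

Option 1: r to a first cousin = 0.125.
Option 1: Σ r·B − C = (4·0.125·0.304) − 0.29 = -0.138.
Option 2: r to a full sibling = 0.5.
Option 2: r to a half-sibling = 0.25.
Option 2: Σ r·B − C = (2·0.5·0.255 + 3·0.25·0.255) − 0.29 = 0.15625.
Option 2 has the higher net inclusive-fitness payoff.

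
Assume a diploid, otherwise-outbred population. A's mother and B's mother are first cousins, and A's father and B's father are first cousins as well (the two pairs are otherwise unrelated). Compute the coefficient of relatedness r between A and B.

With two independent routes of shared ancestry, r is the sum of the two contributions.
A and B are related in two ways: second cousins through their mothers (r = 1/32) and second cousins through their fathers (r = 1/32).
r = 1/32 + 1/32 = 1/16 = 0.0625.

0.0625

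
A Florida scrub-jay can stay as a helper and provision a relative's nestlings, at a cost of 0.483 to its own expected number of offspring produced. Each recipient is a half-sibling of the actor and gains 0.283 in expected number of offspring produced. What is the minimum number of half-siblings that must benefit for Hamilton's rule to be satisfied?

7

r to a half-sibling = 0.25 (half-sibs share one parent — one path of length 2: r = (1/2)^2 = 1/4).
Hamilton's rule: n·r·B > C  ⇒  n > C/(r·B) = 0.483/(0.25·0.283) = 6.827.
The smallest integer exceeding 6.827 is 7.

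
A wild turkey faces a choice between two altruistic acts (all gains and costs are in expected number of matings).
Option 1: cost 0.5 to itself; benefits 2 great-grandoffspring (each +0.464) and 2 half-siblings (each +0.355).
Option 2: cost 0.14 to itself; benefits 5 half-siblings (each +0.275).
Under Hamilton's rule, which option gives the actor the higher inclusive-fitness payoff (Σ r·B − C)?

Option 2

Option 1: r to a great-grandoffspring = 0.125.
Option 1: r to a half-sibling = 0.25.
Option 1: Σ r·B − C = (2·0.125·0.464 + 2·0.25·0.355) − 0.5 = -0.2065.
Option 2: r to a half-sibling = 0.25.
Option 2: Σ r·B − C = (5·0.25·0.275) − 0.14 = 0.20375.
Option 2 has the higher net inclusive-fitness payoff.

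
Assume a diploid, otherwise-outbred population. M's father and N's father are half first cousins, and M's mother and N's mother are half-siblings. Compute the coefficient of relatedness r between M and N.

Wright's path rule: contributions from independent ancestry routes add.
M and N are related in two ways: half second cousins through their fathers (r = 1/64) and half first cousins through their mothers (r = 1/16).
r = 1/64 + 1/16 = 0.078125.

0.078125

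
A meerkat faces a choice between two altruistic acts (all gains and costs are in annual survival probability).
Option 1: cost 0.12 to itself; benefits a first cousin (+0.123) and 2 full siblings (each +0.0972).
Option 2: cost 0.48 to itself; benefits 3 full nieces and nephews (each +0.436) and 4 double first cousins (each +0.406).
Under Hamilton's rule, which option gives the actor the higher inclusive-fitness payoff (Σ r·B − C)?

Option 2

Option 1: r to a first cousin = 0.125.
Option 1: r to a full sibling = 0.5.
Option 1: Σ r·B − C = (1·0.125·0.123 + 2·0.5·0.0972) − 0.12 = -0.007425.
Option 2: r to a full niece or nephew = 0.25.
Option 2: r to a double first cousin = 0.25.
Option 2: Σ r·B − C = (3·0.25·0.436 + 4·0.25·0.406) − 0.48 = 0.253.
Option 2 has the higher net inclusive-fitness payoff.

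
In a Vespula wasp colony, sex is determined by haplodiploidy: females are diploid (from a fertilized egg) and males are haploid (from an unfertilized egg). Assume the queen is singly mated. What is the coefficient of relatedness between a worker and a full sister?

Haplodiploid full sisters inherit their father's entire haploid genome identically (contributing 1/2) and on average half of their mother's contribution (1/2 · 1/2 = 1/4); r = 1/2 + 1/4 = 3/4.

0.75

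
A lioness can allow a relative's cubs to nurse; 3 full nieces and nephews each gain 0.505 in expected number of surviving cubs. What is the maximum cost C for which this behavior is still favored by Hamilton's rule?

0.37875

r to a full niece or nephew = 1/4 (full aunt/uncle↔niece/nephew: two paths of length 3 through the shared grandparent pair: r = 2·(1/2)^3 = 1/4).
Hamilton's rule: n·r·B > C, so the trait is favored while C < n·r·B = 3·0.25·0.505 = 0.37875.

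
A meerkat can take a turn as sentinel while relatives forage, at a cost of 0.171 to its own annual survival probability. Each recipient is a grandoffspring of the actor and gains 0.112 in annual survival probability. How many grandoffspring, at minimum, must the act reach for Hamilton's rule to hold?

7

r to a grandoffspring = 0.25 (two parent–offspring links: r = (1/2)^2 = 1/4).
Hamilton's rule: n·r·B > C  ⇒  n > C/(r·B) = 0.171/(0.25·0.112) = 6.107.
The smallest integer exceeding 6.107 is 7.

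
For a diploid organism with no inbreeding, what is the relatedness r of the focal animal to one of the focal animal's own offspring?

Each parent–offspring link contributes a factor of 1/2, and independent paths through distinct common ancestors add.
One parent–offspring link: r = (1/2)^1 = 1/2.

0.5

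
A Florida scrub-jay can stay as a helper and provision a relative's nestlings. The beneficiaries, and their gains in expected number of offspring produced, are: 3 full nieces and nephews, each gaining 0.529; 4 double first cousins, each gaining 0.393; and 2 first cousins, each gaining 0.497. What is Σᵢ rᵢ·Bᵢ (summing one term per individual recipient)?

r to a full niece or nephew = 0.25 (full aunt/uncle↔niece/nephew: two paths of length 3 through the shared grandparent pair: r = 2·(1/2)^3 = 1/4).
r to a double first cousin = 1/4 (double first cousins share both grandparent pairs — four paths of length 4: r = 4·(1/2)^4 = 1/4).
r to a first cousin = 0.125 (first cousins share one grandparent pair — two paths of length 4: r = 2·(1/2)^4 = 1/8).
Summing one r·B term per recipient: 3·0.25·0.529 + 4·0.25·0.393 + 2·0.125·0.497 = 0.914.

0.914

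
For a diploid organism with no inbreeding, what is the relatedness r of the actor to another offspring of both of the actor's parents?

0.5

Each parent–offspring link contributes a factor of 1/2, and independent paths through distinct common ancestors add.
Full sibs share both parents — two paths of length 2: r = 2·(1/2)^2 = 1/2.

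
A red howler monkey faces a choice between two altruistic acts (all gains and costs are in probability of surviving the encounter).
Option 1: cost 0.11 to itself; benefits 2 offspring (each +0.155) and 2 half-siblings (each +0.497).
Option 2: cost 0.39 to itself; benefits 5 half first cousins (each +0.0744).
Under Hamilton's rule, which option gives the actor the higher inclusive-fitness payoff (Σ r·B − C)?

Option 1

Option 1: r to an offspring = 0.5.
Option 1: r to a half-sibling = 0.25.
Option 1: Σ r·B − C = (2·0.5·0.155 + 2·0.25·0.497) − 0.11 = 0.2935.
Option 2: r to a half first cousin = 0.0625.
Option 2: Σ r·B − C = (5·0.0625·0.0744) − 0.39 = -0.36675.
Option 1 has the higher net inclusive-fitness payoff.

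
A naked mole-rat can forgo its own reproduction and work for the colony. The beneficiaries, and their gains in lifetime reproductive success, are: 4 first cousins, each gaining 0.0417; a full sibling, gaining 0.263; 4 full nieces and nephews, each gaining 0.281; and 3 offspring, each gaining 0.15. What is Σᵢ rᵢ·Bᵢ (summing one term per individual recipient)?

0.65835

r to a first cousin = 0.125 (first cousins share one grandparent pair — two paths of length 4: r = 2·(1/2)^4 = 1/8).
r to a full sibling = 0.5 (full sibs share both parents — two paths of length 2: r = 2·(1/2)^2 = 1/2).
r to a full niece or nephew = 0.25 (full aunt/uncle↔niece/nephew: two paths of length 3 through the shared grandparent pair: r = 2·(1/2)^3 = 1/4).
r to an offspring = 1/2 (one parent–offspring link: r = (1/2)^1 = 1/2).
Summing one r·B term per recipient: 4·0.125·0.0417 + 1·0.5·0.263 + 4·0.25·0.281 + 3·0.5·0.15 = 0.65835.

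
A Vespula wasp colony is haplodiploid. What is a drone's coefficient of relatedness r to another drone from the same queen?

0.5

Haploid brothers each carry a random half of the queen's diploid genome, so on average they share half: r = 1/2.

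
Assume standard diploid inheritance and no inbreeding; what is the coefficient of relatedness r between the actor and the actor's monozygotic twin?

1

Each parent–offspring link contributes a factor of 1/2, and independent paths through distinct common ancestors add.
Monozygotic twins share every allele identical by descent: r = 1.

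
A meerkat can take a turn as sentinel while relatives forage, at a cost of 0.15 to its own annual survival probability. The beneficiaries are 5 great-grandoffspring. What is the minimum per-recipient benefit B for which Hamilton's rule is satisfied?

r to a great-grandoffspring = 0.125 (three parent–offspring links: r = (1/2)^3 = 1/8).
Hamilton's rule with n recipients of equal r: n·r·B > C, so B > C/(n·r) = 0.15/(5·0.125) = 0.24.

0.24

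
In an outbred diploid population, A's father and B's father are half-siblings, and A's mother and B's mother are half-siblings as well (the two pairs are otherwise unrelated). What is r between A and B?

0.125

Relatedness sums over independent paths through distinct common ancestors.
A and B are related in two ways: half first cousins through their fathers (r = 1/16) and half first cousins through their mothers (r = 1/16).
r = 1/16 + 1/16 = 1/8 = 0.125.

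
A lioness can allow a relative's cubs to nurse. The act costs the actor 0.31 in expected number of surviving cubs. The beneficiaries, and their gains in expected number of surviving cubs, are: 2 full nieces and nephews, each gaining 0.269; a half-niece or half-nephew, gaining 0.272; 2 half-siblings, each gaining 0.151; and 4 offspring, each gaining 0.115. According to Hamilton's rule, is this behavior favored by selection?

Hamilton's rule: the trait is favored when the sum of r·B over every recipient exceeds the actor's cost C.
r to a full niece or nephew = 0.25 (full aunt/uncle↔niece/nephew: two paths of length 3 through the shared grandparent pair: r = 2·(1/2)^3 = 1/4).
r to a half-niece or half-nephew = 0.125 (half-aunt/uncle↔niece/nephew: one path of length 3: r = (1/2)^3 = 1/8).
r to a half-sibling = 0.25 (half-sibs share one parent — one path of length 2: r = (1/2)^2 = 1/4).
r to an offspring = 1/2 (one parent–offspring link: r = (1/2)^1 = 1/2).
Summing one r·B term per recipient: 2·0.25·0.269 + 1·0.125·0.272 + 2·0.25·0.151 + 4·0.5·0.115 = 0.474.
0.474 > 0.31: the indirect benefit exceeds the cost.

Yes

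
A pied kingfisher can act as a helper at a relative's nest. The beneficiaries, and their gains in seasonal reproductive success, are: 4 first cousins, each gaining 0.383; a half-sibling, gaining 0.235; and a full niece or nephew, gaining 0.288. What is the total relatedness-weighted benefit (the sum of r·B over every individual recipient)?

r to a first cousin = 0.125 (first cousins share one grandparent pair — two paths of length 4: r = 2·(1/2)^4 = 1/8).
r to a half-sibling = 1/4 (half-sibs share one parent — one path of length 2: r = (1/2)^2 = 1/4).
r to a full niece or nephew = 0.25 (full aunt/uncle↔niece/nephew: two paths of length 3 through the shared grandparent pair: r = 2·(1/2)^3 = 1/4).
Summing one r·B term per recipient: 4·0.125·0.383 + 1·0.25·0.235 + 1·0.25·0.288 = 0.32225.

0.32225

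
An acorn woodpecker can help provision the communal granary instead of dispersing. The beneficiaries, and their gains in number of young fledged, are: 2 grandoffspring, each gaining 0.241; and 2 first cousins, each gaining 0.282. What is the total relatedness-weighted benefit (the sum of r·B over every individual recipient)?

r to a grandoffspring = 1/4 (two parent–offspring links: r = (1/2)^2 = 1/4).
r to a first cousin = 0.125 (first cousins share one grandparent pair — two paths of length 4: r = 2·(1/2)^4 = 1/8).
Summing one r·B term per recipient: 2·0.25·0.241 + 2·0.125·0.282 = 0.191.

0.191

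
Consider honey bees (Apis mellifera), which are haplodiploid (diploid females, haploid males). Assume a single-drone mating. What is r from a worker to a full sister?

Haplodiploid full sisters inherit their father's entire haploid genome identically (contributing 1/2) and on average half of their mother's contribution (1/2 · 1/2 = 1/4); r = 1/2 + 1/4 = 3/4.

0.75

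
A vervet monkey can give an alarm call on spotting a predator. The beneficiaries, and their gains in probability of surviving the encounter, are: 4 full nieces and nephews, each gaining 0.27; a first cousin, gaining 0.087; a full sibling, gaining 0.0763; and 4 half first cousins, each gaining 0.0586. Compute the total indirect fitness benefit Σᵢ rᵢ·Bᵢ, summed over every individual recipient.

r to a full niece or nephew = 1/4 (full aunt/uncle↔niece/nephew: two paths of length 3 through the shared grandparent pair: r = 2·(1/2)^3 = 1/4).
r to a first cousin = 0.125 (first cousins share one grandparent pair — two paths of length 4: r = 2·(1/2)^4 = 1/8).
r to a full sibling = 0.5 (full sibs share both parents — two paths of length 2: r = 2·(1/2)^2 = 1/2).
r to a half first cousin = 0.0625 (half first cousins share one grandparent — one path of length 4: r = (1/2)^4 = 1/16).
Summing one r·B term per recipient: 4·0.25·0.27 + 1·0.125·0.087 + 1·0.5·0.0763 + 4·0.0625·0.0586 = 0.333675.

0.333675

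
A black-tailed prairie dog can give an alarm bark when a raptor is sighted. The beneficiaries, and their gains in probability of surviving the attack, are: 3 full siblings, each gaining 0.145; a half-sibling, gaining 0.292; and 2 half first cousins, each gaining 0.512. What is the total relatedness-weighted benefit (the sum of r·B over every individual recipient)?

0.3545

r to a full sibling = 1/2 (full sibs share both parents — two paths of length 2: r = 2·(1/2)^2 = 1/2).
r to a half-sibling = 0.25 (half-sibs share one parent — one path of length 2: r = (1/2)^2 = 1/4).
r to a half first cousin = 1/16 (half first cousins share one grandparent — one path of length 4: r = (1/2)^4 = 1/16).
Summing one r·B term per recipient: 3·0.5·0.145 + 1·0.25·0.292 + 2·0.0625·0.512 = 0.3545.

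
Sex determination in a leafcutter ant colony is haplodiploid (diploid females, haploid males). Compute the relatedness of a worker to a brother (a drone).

0.25

Her haploid brother carries none of their father's genes and a random half of their mother's genome; that half matches the maternal half of her own genome with probability 1/2: r = 1/2 · 1/2 = 1/4.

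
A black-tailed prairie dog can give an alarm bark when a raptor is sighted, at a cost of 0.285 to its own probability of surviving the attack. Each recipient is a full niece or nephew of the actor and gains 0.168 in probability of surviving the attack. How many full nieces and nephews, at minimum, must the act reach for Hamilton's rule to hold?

r to a full niece or nephew = 0.25 (full aunt/uncle↔niece/nephew: two paths of length 3 through the shared grandparent pair: r = 2·(1/2)^3 = 1/4).
Hamilton's rule: n·r·B > C  ⇒  n > C/(r·B) = 0.285/(0.25·0.168) = 6.786.
The smallest integer exceeding 6.786 is 7.

7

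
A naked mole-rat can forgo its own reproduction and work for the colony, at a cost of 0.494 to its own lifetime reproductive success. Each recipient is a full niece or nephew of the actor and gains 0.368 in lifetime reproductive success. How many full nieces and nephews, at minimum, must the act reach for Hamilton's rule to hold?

r to a full niece or nephew = 1/4 (full aunt/uncle↔niece/nephew: two paths of length 3 through the shared grandparent pair: r = 2·(1/2)^3 = 1/4).
Hamilton's rule: n·r·B > C  ⇒  n > C/(r·B) = 0.494/(0.25·0.368) = 5.37.
The smallest integer exceeding 5.37 is 6.

6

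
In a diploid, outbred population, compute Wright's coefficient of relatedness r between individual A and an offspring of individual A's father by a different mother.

Each parent–offspring link contributes a factor of 1/2, and independent paths through distinct common ancestors add.
Half-sibs share one parent — one path of length 2: r = (1/2)^2 = 1/4.

0.25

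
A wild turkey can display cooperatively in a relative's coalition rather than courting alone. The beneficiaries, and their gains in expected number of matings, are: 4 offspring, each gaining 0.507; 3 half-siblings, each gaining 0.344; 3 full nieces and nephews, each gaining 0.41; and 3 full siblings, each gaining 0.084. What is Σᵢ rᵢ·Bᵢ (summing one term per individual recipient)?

r to an offspring = 0.5 (one parent–offspring link: r = (1/2)^1 = 1/2).
r to a half-sibling = 1/4 (half-sibs share one parent — one path of length 2: r = (1/2)^2 = 1/4).
r to a full niece or nephew = 1/4 (full aunt/uncle↔niece/nephew: two paths of length 3 through the shared grandparent pair: r = 2·(1/2)^3 = 1/4).
r to a full sibling = 1/2 (full sibs share both parents — two paths of length 2: r = 2·(1/2)^2 = 1/2).
Summing one r·B term per recipient: 4·0.5·0.507 + 3·0.25·0.344 + 3·0.25·0.41 + 3·0.5·0.084 = 1.7055.

1.7055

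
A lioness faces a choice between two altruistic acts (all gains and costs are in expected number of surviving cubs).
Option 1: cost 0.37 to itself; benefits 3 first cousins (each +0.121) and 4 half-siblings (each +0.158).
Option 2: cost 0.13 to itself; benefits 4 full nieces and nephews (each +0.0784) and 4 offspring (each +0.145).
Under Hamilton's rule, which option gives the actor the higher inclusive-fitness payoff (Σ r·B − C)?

Option 1: r to a first cousin = 0.125.
Option 1: r to a half-sibling = 0.25.
Option 1: Σ r·B − C = (3·0.125·0.121 + 4·0.25·0.158) − 0.37 = -0.166625.
Option 2: r to a full niece or nephew = 0.25.
Option 2: r to an offspring = 0.5.
Option 2: Σ r·B − C = (4·0.25·0.0784 + 4·0.5·0.145) − 0.13 = 0.2384.
Option 2 has the higher net inclusive-fitness payoff.

Option 2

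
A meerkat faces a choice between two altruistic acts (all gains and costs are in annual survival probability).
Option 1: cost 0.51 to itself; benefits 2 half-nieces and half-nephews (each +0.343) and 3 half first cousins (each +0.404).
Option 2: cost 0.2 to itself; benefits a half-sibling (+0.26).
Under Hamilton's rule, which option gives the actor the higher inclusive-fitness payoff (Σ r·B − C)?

Option 1: r to a half-niece or half-nephew = 0.125.
Option 1: r to a half first cousin = 0.0625.
Option 1: Σ r·B − C = (2·0.125·0.343 + 3·0.0625·0.404) − 0.51 = -0.3485.
Option 2: r to a half-sibling = 0.25.
Option 2: Σ r·B − C = (1·0.25·0.26) − 0.2 = -0.135.
Option 2 has the higher net inclusive-fitness payoff.

Option 2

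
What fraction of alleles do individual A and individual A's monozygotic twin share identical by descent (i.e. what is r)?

1

Each parent–offspring link contributes a factor of 1/2, and independent paths through distinct common ancestors add.
Monozygotic twins share every allele identical by descent: r = 1.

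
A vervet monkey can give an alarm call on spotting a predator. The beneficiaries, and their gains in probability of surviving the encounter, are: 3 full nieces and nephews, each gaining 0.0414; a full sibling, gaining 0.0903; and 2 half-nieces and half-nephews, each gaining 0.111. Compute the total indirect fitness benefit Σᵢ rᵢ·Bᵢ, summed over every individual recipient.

r to a full niece or nephew = 0.25 (full aunt/uncle↔niece/nephew: two paths of length 3 through the shared grandparent pair: r = 2·(1/2)^3 = 1/4).
r to a full sibling = 1/2 (full sibs share both parents — two paths of length 2: r = 2·(1/2)^2 = 1/2).
r to a half-niece or half-nephew = 1/8 (half-aunt/uncle↔niece/nephew: one path of length 3: r = (1/2)^3 = 1/8).
Summing one r·B term per recipient: 3·0.25·0.0414 + 1·0.5·0.0903 + 2·0.125·0.111 = 0.10395.

0.10395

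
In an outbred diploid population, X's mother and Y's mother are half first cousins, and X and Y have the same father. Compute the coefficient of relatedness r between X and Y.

0.265625

Relatedness sums over independent paths through distinct common ancestors.
X and Y are related in two ways: half second cousins through their mothers (r = 1/64) and half-sibs through their shared father (r = 1/4).
r = 1/64 + 1/4 = 17/64 = 0.265625.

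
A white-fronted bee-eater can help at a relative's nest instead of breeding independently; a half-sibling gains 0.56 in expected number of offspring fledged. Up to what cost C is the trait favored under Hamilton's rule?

r to a half-sibling = 0.25 (half-sibs share one parent — one path of length 2: r = (1/2)^2 = 1/4).
Hamilton's rule: n·r·B > C, so the trait is favored while C < n·r·B = 1·0.25·0.56 = 0.14.

0.14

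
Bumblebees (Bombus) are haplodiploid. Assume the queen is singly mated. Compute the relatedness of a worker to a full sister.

Haplodiploid full sisters inherit their father's entire haploid genome identically (contributing 1/2) and on average half of their mother's contribution (1/2 · 1/2 = 1/4); r = 1/2 + 1/4 = 3/4.

0.75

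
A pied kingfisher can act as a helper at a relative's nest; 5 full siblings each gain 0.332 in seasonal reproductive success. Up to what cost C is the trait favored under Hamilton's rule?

r to a full sibling = 1/2 (full sibs share both parents — two paths of length 2: r = 2·(1/2)^2 = 1/2).
Hamilton's rule: n·r·B > C, so the trait is favored while C < n·r·B = 5·0.5·0.332 = 0.83.

0.83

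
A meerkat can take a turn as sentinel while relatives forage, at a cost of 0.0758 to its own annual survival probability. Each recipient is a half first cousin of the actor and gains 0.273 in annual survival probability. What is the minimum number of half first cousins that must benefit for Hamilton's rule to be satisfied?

r to a half first cousin = 0.0625 (half first cousins share one grandparent — one path of length 4: r = (1/2)^4 = 1/16).
Hamilton's rule: n·r·B > C  ⇒  n > C/(r·B) = 0.0758/(0.0625·0.273) = 4.442.
The smallest integer exceeding 4.442 is 5.

5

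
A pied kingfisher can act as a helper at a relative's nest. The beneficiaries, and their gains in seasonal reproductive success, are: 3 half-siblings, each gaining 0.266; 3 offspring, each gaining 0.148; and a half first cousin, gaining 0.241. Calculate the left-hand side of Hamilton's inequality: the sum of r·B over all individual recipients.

0.4365625

r to a half-sibling = 0.25 (half-sibs share one parent — one path of length 2: r = (1/2)^2 = 1/4).
r to an offspring = 0.5 (one parent–offspring link: r = (1/2)^1 = 1/2).
r to a half first cousin = 0.0625 (half first cousins share one grandparent — one path of length 4: r = (1/2)^4 = 1/16).
Summing one r·B term per recipient: 3·0.25·0.266 + 3·0.5·0.148 + 1·0.0625·0.241 = 0.4365625.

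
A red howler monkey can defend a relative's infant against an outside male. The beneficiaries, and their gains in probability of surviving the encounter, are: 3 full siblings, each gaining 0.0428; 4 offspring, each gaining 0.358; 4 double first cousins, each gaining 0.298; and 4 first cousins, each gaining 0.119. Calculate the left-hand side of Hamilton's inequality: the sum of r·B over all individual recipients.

1.1377

r to a full sibling = 0.5 (full sibs share both parents — two paths of length 2: r = 2·(1/2)^2 = 1/2).
r to an offspring = 1/2 (one parent–offspring link: r = (1/2)^1 = 1/2).
r to a double first cousin = 1/4 (double first cousins share both grandparent pairs — four paths of length 4: r = 4·(1/2)^4 = 1/4).
r to a first cousin = 0.125 (first cousins share one grandparent pair — two paths of length 4: r = 2·(1/2)^4 = 1/8).
Summing one r·B term per recipient: 3·0.5·0.0428 + 4·0.5·0.358 + 4·0.25·0.298 + 4·0.125·0.119 = 1.1377.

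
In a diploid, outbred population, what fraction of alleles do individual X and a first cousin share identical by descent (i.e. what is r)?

Each parent–offspring link contributes a factor of 1/2, and independent paths through distinct common ancestors add.
First cousins share one grandparent pair — two paths of length 4: r = 2·(1/2)^4 = 1/8.

0.125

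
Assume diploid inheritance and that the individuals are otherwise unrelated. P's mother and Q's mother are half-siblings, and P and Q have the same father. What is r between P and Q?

Relatedness sums over independent paths through distinct common ancestors.
P and Q are related in two ways: half first cousins through their mothers (r = 1/16) and half-sibs through their shared father (r = 1/4).
r = 1/16 + 1/4 = 0.3125.

0.3125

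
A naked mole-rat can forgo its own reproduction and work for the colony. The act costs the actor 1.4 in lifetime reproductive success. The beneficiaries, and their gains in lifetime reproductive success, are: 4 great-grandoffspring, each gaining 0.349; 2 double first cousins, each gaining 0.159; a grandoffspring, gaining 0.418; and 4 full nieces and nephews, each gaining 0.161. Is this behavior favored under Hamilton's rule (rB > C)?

Hamilton's rule: the trait is favored when the sum of r·B over every recipient exceeds the actor's cost C.
r to a great-grandoffspring = 1/8 (three parent–offspring links: r = (1/2)^3 = 1/8).
r to a double first cousin = 1/4 (double first cousins share both grandparent pairs — four paths of length 4: r = 4·(1/2)^4 = 1/4).
r to a grandoffspring = 0.25 (two parent–offspring links: r = (1/2)^2 = 1/4).
r to a full niece or nephew = 1/4 (full aunt/uncle↔niece/nephew: two paths of length 3 through the shared grandparent pair: r = 2·(1/2)^3 = 1/4).
Summing one r·B term per recipient: 4·0.125·0.349 + 2·0.25·0.159 + 1·0.25·0.418 + 4·0.25·0.161 = 0.5195.
0.5195 < 1.4: the indirect benefit is less than the cost.

No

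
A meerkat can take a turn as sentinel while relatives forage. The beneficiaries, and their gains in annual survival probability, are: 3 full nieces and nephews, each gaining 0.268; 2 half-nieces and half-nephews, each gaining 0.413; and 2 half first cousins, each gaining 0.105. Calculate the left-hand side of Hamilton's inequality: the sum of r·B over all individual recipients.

r to a full niece or nephew = 0.25 (full aunt/uncle↔niece/nephew: two paths of length 3 through the shared grandparent pair: r = 2·(1/2)^3 = 1/4).
r to a half-niece or half-nephew = 1/8 (half-aunt/uncle↔niece/nephew: one path of length 3: r = (1/2)^3 = 1/8).
r to a half first cousin = 0.0625 (half first cousins share one grandparent — one path of length 4: r = (1/2)^4 = 1/16).
Summing one r·B term per recipient: 3·0.25·0.268 + 2·0.125·0.413 + 2·0.0625·0.105 = 0.317375.

0.317375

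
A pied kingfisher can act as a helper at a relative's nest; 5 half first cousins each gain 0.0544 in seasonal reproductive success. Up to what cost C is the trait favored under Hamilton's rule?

0.017

r to a half first cousin = 1/16 (half first cousins share one grandparent — one path of length 4: r = (1/2)^4 = 1/16).
Hamilton's rule: n·r·B > C, so the trait is favored while C < n·r·B = 5·0.0625·0.0544 = 0.017.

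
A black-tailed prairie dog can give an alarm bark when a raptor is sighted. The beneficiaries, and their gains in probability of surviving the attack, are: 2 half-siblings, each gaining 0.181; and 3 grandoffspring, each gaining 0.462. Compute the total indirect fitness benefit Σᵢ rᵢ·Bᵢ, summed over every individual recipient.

r to a half-sibling = 1/4 (half-sibs share one parent — one path of length 2: r = (1/2)^2 = 1/4).
r to a grandoffspring = 1/4 (two parent–offspring links: r = (1/2)^2 = 1/4).
Summing one r·B term per recipient: 2·0.25·0.181 + 3·0.25·0.462 = 0.437.

0.437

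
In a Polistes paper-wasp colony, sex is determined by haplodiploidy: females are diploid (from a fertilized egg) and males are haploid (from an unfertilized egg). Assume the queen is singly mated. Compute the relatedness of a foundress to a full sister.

0.75

Haplodiploid full sisters inherit their father's entire haploid genome identically (contributing 1/2) and on average half of their mother's contribution (1/2 · 1/2 = 1/4); r = 1/2 + 1/4 = 3/4.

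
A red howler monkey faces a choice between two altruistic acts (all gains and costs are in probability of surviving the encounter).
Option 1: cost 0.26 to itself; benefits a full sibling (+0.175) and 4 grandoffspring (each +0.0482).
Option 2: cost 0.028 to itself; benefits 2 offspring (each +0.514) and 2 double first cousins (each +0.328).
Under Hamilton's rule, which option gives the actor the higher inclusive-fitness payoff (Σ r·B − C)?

Option 2

Option 1: r to a full sibling = 0.5.
Option 1: r to a grandoffspring = 0.25.
Option 1: Σ r·B − C = (1·0.5·0.175 + 4·0.25·0.0482) − 0.26 = -0.1243.
Option 2: r to an offspring = 0.5.
Option 2: r to a double first cousin = 0.25.
Option 2: Σ r·B − C = (2·0.5·0.514 + 2·0.25·0.328) − 0.028 = 0.65.
Option 2 has the higher net inclusive-fitness payoff.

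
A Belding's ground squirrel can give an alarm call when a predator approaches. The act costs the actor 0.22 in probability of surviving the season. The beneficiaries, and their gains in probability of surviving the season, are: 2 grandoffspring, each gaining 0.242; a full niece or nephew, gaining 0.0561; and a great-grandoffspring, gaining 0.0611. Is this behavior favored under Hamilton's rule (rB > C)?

Hamilton's rule: the trait is favored when the sum of r·B over every recipient exceeds the actor's cost C.
r to a grandoffspring = 0.25 (two parent–offspring links: r = (1/2)^2 = 1/4).
r to a full niece or nephew = 1/4 (full aunt/uncle↔niece/nephew: two paths of length 3 through the shared grandparent pair: r = 2·(1/2)^3 = 1/4).
r to a great-grandoffspring = 0.125 (three parent–offspring links: r = (1/2)^3 = 1/8).
Summing one r·B term per recipient: 2·0.25·0.242 + 1·0.25·0.0561 + 1·0.125·0.0611 = 0.1426625.
0.1426625 < 0.22: the indirect benefit is less than the cost.

No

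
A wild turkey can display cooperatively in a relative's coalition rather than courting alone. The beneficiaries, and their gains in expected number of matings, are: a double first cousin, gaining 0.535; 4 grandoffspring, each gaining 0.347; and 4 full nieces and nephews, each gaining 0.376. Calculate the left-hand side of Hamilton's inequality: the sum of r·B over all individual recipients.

r to a double first cousin = 0.25 (double first cousins share both grandparent pairs — four paths of length 4: r = 4·(1/2)^4 = 1/4).
r to a grandoffspring = 1/4 (two parent–offspring links: r = (1/2)^2 = 1/4).
r to a full niece or nephew = 0.25 (full aunt/uncle↔niece/nephew: two paths of length 3 through the shared grandparent pair: r = 2·(1/2)^3 = 1/4).
Summing one r·B term per recipient: 1·0.25·0.535 + 4·0.25·0.347 + 4·0.25·0.376 = 0.85675.

0.85675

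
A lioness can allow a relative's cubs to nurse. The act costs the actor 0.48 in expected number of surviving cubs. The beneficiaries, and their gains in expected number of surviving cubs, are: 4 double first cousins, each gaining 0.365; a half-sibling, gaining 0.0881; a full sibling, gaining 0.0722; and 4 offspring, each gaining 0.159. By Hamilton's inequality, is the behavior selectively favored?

Yes

Hamilton's rule: the trait is favored when the sum of r·B over every recipient exceeds the actor's cost C.
r to a double first cousin = 0.25 (double first cousins share both grandparent pairs — four paths of length 4: r = 4·(1/2)^4 = 1/4).
r to a half-sibling = 0.25 (half-sibs share one parent — one path of length 2: r = (1/2)^2 = 1/4).
r to a full sibling = 1/2 (full sibs share both parents — two paths of length 2: r = 2·(1/2)^2 = 1/2).
r to an offspring = 1/2 (one parent–offspring link: r = (1/2)^1 = 1/2).
Summing one r·B term per recipient: 4·0.25·0.365 + 1·0.25·0.0881 + 1·0.5·0.0722 + 4·0.5·0.159 = 0.741125.
0.741125 > 0.48: the indirect benefit exceeds the cost.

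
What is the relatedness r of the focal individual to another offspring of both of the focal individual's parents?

Each parent–offspring link contributes a factor of 1/2, and independent paths through distinct common ancestors add.
Full sibs share both parents — two paths of length 2: r = 2·(1/2)^2 = 1/2.

0.5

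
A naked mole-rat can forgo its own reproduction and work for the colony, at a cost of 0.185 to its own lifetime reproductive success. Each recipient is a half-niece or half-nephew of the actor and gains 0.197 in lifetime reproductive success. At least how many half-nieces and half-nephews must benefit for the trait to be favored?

8

r to a half-niece or half-nephew = 1/8 (half-aunt/uncle↔niece/nephew: one path of length 3: r = (1/2)^3 = 1/8).
Hamilton's rule: n·r·B > C  ⇒  n > C/(r·B) = 0.185/(0.125·0.197) = 7.513.
The smallest integer exceeding 7.513 is 8.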